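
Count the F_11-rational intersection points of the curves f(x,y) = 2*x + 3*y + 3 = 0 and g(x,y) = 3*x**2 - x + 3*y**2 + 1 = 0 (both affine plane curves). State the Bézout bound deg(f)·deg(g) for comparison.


Common zeros: ∅; count = 0; Bézout bound = 2.

deg(f) = 1, deg(g) = 2, so Bézout bound = 2.
Scan x ∈ F_11. For each x, list the y ∈ F_11 with f(x, y) ≡ 0 and those with g(x, y) ≡ 0 (mod 11); the common zeros in that column are the intersection.
  x = 0: f ≡ 0 at y ∈ {10}; g ≡ 0 at y ∈ ∅; common: ∅.
  x = 1: f ≡ 0 at y ∈ {2}; g ≡ 0 at y ∈ ∅; common: ∅.
  x = 2: f ≡ 0 at y ∈ {5}; g ≡ 0 at y ∈ {0}; common: ∅.
  x = 3: f ≡ 0 at y ∈ {8}; g ≡ 0 at y ∈ ∅; common: ∅.
  x = 4: f ≡ 0 at y ∈ {0}; g ≡ 0 at y ∈ ∅; common: ∅.
  x = 5: f ≡ 0 at y ∈ {3}; g ≡ 0 at y ∈ ∅; common: ∅.
  x = 6: f ≡ 0 at y ∈ {6}; g ≡ 0 at y ∈ ∅; common: ∅.
  x = 7: f ≡ 0 at y ∈ {9}; g ≡ 0 at y ∈ ∅; common: ∅.
  x = 8: f ≡ 0 at y ∈ {1}; g ≡ 0 at y ∈ ∅; common: ∅.
  x = 9: f ≡ 0 at y ∈ {4}; g ≡ 0 at y ∈ ∅; common: ∅.
  x = 10: f ≡ 0 at y ∈ {7}; g ≡ 0 at y ∈ ∅; common: ∅.
Collecting: common zeros = ∅, so the count is 0.
Comparison with the Bézout bound: 0 ≤ 2 = deg(f)·deg(g), as expected for curves with no common component (the affine F_11-count falls short of the bound because intersections may lie at infinity, over extension fields, or carry multiplicity).


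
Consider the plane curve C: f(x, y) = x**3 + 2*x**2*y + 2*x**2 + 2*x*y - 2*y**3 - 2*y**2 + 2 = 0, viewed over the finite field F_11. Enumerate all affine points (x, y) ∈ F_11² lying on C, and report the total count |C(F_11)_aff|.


Affine F_11-points: {(0, 2), (1, 2), (1, 3), (1, 5), (2, 7), (3, 8), (4, 2), (5, 6), (5, 7), (5, 8), (7, 8), (10, 5), (10, 7), (10, 9)}; count = 14.

For each of the 121 pairs (x, y) ∈ F_11², evaluate f(x, y) mod 11. Record the zeros.
  x = 0: [0↦2, 1↦9, 2↦0, 3↦7, 4↦7, 5↦10, 6↦4, 7↦10, 8↦5, 9↦10, 10↦2]  zeros at y ∈ {2}
  x = 1: [0↦5, 1↦5, 2↦0, 3↦0, 4↦4, 5↦0, 6↦9, 7↦8, 8↦7, 9↦5, 10↦1]  zeros at y ∈ {2, 3, 5}
  x = 2: [0↦7, 1↦4, 2↦7, 3↦4, 4↦5, 5↦9, 6↦4, 7↦0, 8↦7, 9↦2, 10↦6]  zeros at y ∈ {7}
  x = 3: [0↦3, 1↦1, 2↦5, 3↦3, 4↦5, 5↦10, 6↦6, 7↦3, 8↦0, 9↦7, 10↦1]  zeros at y ∈ {8}
  x = 4: [0↦10, 1↦2, 2↦0, 3↦3, 4↦10, 5↦9, 6↦10, 7↦1, 8↦3, 9↦4, 10↦3]  zeros at y ∈ {2}
  x = 5: [0↦1, 1↦2, 2↦9, 3↦10, 4↦4, 5↦1, 6↦0, 7↦0, 8↦0, 9↦10, 10↦7]  zeros at y ∈ {6, 7, 8}
  x = 6: [0↦4, 1↦7, 2↦5, 3↦8, 4↦4, 5↦3, 6↦4, 7↦6, 8↦8, 9↦9, 10↦8]  zeros at y ∈ ∅
  x = 7: [0↦3, 1↦1, 2↦5, 3↦3, 4↦5, 5↦10, 6↦6, 7↦3, 8↦0, 9↦7, 10↦1]  zeros at y ∈ {8}
  x = 8: [0↦4, 1↦1, 2↦4, 3↦1, 4↦2, 5↦6, 6↦1, 7↦8, 8↦4, 9↦10, 10↦3]  zeros at y ∈ ∅
  x = 9: [0↦2, 1↦2, 2↦8, 3↦8, 4↦1, 5↦8, 6↦6, 7↦5, 8↦4, 9↦2, 10↦9]  zeros at y ∈ ∅
  x = 10: [0↦3, 1↦10, 2↦1, 3↦8, 4↦8, 5↦0, 6↦5, 7↦0, 8↦6, 9↦0, 10↦3]  zeros at y ∈ {5, 7, 9}
Collecting zeros: affine points = {(0, 2), (1, 2), (1, 3), (1, 5), (2, 7), (3, 8), (4, 2), (5, 6), (5, 7), (5, 8), (7, 8), (10, 5), (10, 7), (10, 9)}.
Total count |C(F_11)_aff| = 14.


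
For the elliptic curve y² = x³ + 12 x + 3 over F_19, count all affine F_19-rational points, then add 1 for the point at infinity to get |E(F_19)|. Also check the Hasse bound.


Affine points = {(1, 4), (1, 15), (2, 4), (2, 15), (3, 3), (3, 16), (4, 1), (4, 18), (5, 6), (5, 13), (6, 5), (6, 14), (9, 2), (9, 17), (13, 0), (15, 9), (15, 10), (16, 4), (16, 15), (17, 3), (17, 16), (18, 3), (18, 16)}; affine count = 23; |E(F_19)| = 24.

Discriminant check: Δ ∝ 4a³ + 27b² = 4·12³ + 27·3² = 4·1728 + 27·9 ≡ 11 (mod 19). Nonzero ⇒ E is nonsingular.
For each x ∈ F_19, compute rhs = x³ + 12·x + 3 mod 19, then count y ∈ F_19 with y² ≡ rhs.
  x = 0: rhs = 3, matching y values: none (0 points).
  x = 1: rhs = 16, matching y values: 4, 15 (2 points).
  x = 2: rhs = 16, matching y values: 4, 15 (2 points).
  x = 3: rhs = 9, matching y values: 3, 16 (2 points).
  x = 4: rhs = 1, matching y values: 1, 18 (2 points).
  x = 5: rhs = 17, matching y values: 6, 13 (2 points).
  x = 6: rhs = 6, matching y values: 5, 14 (2 points).
  x = 7: rhs = 12, matching y values: none (0 points).
  x = 8: rhs = 3, matching y values: none (0 points).
  x = 9: rhs = 4, matching y values: 2, 17 (2 points).
  x = 10: rhs = 2, matching y values: none (0 points).
  x = 11: rhs = 3, matching y values: none (0 points).
  x = 12: rhs = 13, matching y values: none (0 points).
  x = 13: rhs = 0, matching y values: 0 (1 points).
  x = 14: rhs = 8, matching y values: none (0 points).
  x = 15: rhs = 5, matching y values: 9, 10 (2 points).
  x = 16: rhs = 16, matching y values: 4, 15 (2 points).
  x = 17: rhs = 9, matching y values: 3, 16 (2 points).
  x = 18: rhs = 9, matching y values: 3, 16 (2 points).
Total affine count: 23.
Full point count |E(F_19)| = 23 + 1 = 24.
Hasse bound: |24 − (19+1)| = |4| = 4 ≤ 2√19 ≈ 8.7178 ✓.


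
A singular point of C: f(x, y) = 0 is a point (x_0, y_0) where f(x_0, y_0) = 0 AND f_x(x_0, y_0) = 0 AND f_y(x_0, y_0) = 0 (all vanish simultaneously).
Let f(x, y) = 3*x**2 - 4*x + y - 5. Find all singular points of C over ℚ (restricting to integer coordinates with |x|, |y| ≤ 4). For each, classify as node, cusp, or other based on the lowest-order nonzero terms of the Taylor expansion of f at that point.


No singular points in the scanned grid; C is smooth there.

Compute partial derivatives:
  f_x = 6*x - 4.
  f_y = 1.
f_y = 1 is a nonzero constant, so f_y never vanishes: no point (x, y) can satisfy f = f_x = f_y = 0. In particular no (x, y) ∈ {−4, ..., 4}² is singular; the curve is smooth.


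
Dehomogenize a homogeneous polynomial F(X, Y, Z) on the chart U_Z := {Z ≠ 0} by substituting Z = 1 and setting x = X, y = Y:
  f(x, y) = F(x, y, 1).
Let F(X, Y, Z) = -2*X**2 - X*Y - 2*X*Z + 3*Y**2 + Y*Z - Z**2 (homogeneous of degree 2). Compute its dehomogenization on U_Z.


f(x, y) = -2*x**2 - x*y - 2*x + 3*y**2 + y - 1

On U_Z we set Z = 1. Each monomial c·X^i·Y^j·Z^k in F becomes c·x^i·y^j·1^k = c·x^i·y^j.
Substituting Z = 1: F(X, Y, 1) = -2*x**2 - x*y - 2*x + 3*y**2 + y - 1.
Note: deg(f) ≤ deg(F) = 2; strict inequality happens when F is divisible by Z (lost terms).


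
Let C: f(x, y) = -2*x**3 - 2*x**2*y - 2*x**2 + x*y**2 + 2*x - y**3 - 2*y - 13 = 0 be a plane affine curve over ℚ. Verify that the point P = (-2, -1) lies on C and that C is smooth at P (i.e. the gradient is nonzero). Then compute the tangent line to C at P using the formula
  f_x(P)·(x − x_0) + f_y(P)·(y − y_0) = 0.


Tangent line at P: -21*x - 9*y - 51 = 0.

Step 1: f(-2, -1) = 0, so P lies on C.
Step 2: partial derivatives
  f_x(x, y) = -6*x**2 - 4*x*y - 4*x + y**2 + 2, f_y(x, y) = -2*x**2 + 2*x*y - 3*y**2 - 2.
  f_x(P) = -21, f_y(P) = -9 (gradient nonzero, so P is smooth).
Step 3: tangent line at P: -21·(x − -2) + -9·(y − -1) = 0.
Expanding: -21*x - 9*y - 51 = 0.


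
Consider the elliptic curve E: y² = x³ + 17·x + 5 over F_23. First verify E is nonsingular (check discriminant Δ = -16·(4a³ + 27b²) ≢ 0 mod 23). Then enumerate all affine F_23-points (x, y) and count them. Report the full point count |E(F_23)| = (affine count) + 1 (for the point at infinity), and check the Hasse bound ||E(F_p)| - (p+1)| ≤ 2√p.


Affine points = {(1, 0), (2, 1), (2, 22), (5, 10), (5, 13), (6, 1), (6, 22), (8, 3), (8, 20), (9, 6), (9, 17), (10, 5), (10, 18), (13, 10), (13, 13), (15, 1), (15, 22), (16, 7), (16, 16), (17, 3), (17, 20), (18, 5), (18, 18), (21, 3), (21, 20)}; affine count = 25; |E(F_23)| = 26.

Discriminant check: Δ ∝ 4a³ + 27b² = 4·17³ + 27·5² = 4·4913 + 27·25 ≡ 18 (mod 23). Nonzero ⇒ E is nonsingular.
For each x ∈ F_23, compute rhs = x³ + 17·x + 5 mod 23, then count y ∈ F_23 with y² ≡ rhs.
  x = 0: rhs = 5, matching y values: none (0 points).
  x = 1: rhs = 0, matching y values: 0 (1 points).
  x = 2: rhs = 1, matching y values: 1, 22 (2 points).
  x = 3: rhs = 14, matching y values: none (0 points).
  x = 4: rhs = 22, matching y values: none (0 points).
  x = 5: rhs = 8, matching y values: 10, 13 (2 points).
  x = 6: rhs = 1, matching y values: 1, 22 (2 points).
  x = 7: rhs = 7, matching y values: none (0 points).
  x = 8: rhs = 9, matching y values: 3, 20 (2 points).
  x = 9: rhs = 13, matching y values: 6, 17 (2 points).
  x = 10: rhs = 2, matching y values: 5, 18 (2 points).
  x = 11: rhs = 5, matching y values: none (0 points).
  x = 12: rhs = 5, matching y values: none (0 points).
  x = 13: rhs = 8, matching y values: 10, 13 (2 points).
  x = 14: rhs = 20, matching y values: none (0 points).
  x = 15: rhs = 1, matching y values: 1, 22 (2 points).
  x = 16: rhs = 3, matching y values: 7, 16 (2 points).
  x = 17: rhs = 9, matching y values: 3, 20 (2 points).
  x = 18: rhs = 2, matching y values: 5, 18 (2 points).
  x = 19: rhs = 11, matching y values: none (0 points).
  x = 20: rhs = 19, matching y values: none (0 points).
  x = 21: rhs = 9, matching y values: 3, 20 (2 points).
  x = 22: rhs = 10, matching y values: none (0 points).
Total affine count: 25.
Full point count |E(F_23)| = 25 + 1 = 26.
Hasse bound: |26 − (23+1)| = |2| = 2 ≤ 2√23 ≈ 9.5917 ✓.


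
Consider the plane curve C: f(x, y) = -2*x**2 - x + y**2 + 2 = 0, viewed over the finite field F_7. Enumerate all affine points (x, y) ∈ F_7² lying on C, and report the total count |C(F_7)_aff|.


Affine F_7-points: {(1, 1), (1, 6), (2, 1), (2, 6), (5, 2), (5, 5)}; count = 6.

For each of the 49 pairs (x, y) ∈ F_7², evaluate f(x, y) mod 7. Record the zeros.
  x = 0: [0↦2, 1↦3, 2↦6, 3↦4, 4↦4, 5↦6, 6↦3]  zeros at y ∈ ∅
  x = 1: [0↦6, 1↦0, 2↦3, 3↦1, 4↦1, 5↦3, 6↦0]  zeros at y ∈ {1, 6}
  x = 2: [0↦6, 1↦0, 2↦3, 3↦1, 4↦1, 5↦3, 6↦0]  zeros at y ∈ {1, 6}
  x = 3: [0↦2, 1↦3, 2↦6, 3↦4, 4↦4, 5↦6, 6↦3]  zeros at y ∈ ∅
  x = 4: [0↦1, 1↦2, 2↦5, 3↦3, 4↦3, 5↦5, 6↦2]  zeros at y ∈ ∅
  x = 5: [0↦3, 1↦4, 2↦0, 3↦5, 4↦5, 5↦0, 6↦4]  zeros at y ∈ {2, 5}
  x = 6: [0↦1, 1↦2, 2↦5, 3↦3, 4↦3, 5↦5, 6↦2]  zeros at y ∈ ∅
Collecting zeros: affine points = {(1, 1), (1, 6), (2, 1), (2, 6), (5, 2), (5, 5)}.
Total count |C(F_7)_aff| = 6.


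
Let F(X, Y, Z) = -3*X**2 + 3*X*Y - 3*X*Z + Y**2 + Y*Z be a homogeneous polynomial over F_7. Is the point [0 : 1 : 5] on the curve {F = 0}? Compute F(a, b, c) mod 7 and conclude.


F(0,1,5) ≡ 6 (mod 7); P is NOT on the curve.

Evaluate F(0, 1, 5) term-by-term (mod 7).
  -3*X**2 ↦ -3·0·1·1 = 0
  3*X*Y ↦ 3·0·1·1 = 0
  -3*X*Z ↦ -3·0·1·5 = 0
  Y**2 ↦ 1·1·1·1 = 1
  Y*Z ↦ 1·1·1·5 = 5
Sum: F(0, 1, 5) = (0) + (0) + (0) + (1) + (5) = 6.
Reducing mod 7: 6 ≡ 6 (mod 7).
Since F(a, b, c) ≡ 6 ≠ 0 (mod 7), P does NOT lie on the curve.


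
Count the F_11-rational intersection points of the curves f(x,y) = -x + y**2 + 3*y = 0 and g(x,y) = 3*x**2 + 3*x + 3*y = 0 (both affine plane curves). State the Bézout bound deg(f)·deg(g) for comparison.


Common zeros: {(0, 0), (9, 9)}; count = 2; Bézout bound = 4.

deg(f) = 2, deg(g) = 2, so Bézout bound = 4.
Scan x ∈ F_11. For each x, list the y ∈ F_11 with f(x, y) ≡ 0 and those with g(x, y) ≡ 0 (mod 11); the common zeros in that column are the intersection.
  x = 0: f ≡ 0 at y ∈ {0, 8}; g ≡ 0 at y ∈ {0}; common: {0}.
  x = 1: f ≡ 0 at y ∈ ∅; g ≡ 0 at y ∈ {9}; common: ∅.
  x = 2: f ≡ 0 at y ∈ ∅; g ≡ 0 at y ∈ {5}; common: ∅.
  x = 3: f ≡ 0 at y ∈ ∅; g ≡ 0 at y ∈ {10}; common: ∅.
  x = 4: f ≡ 0 at y ∈ {1, 7}; g ≡ 0 at y ∈ {2}; common: ∅.
  x = 5: f ≡ 0 at y ∈ ∅; g ≡ 0 at y ∈ {3}; common: ∅.
  x = 6: f ≡ 0 at y ∈ {4}; g ≡ 0 at y ∈ {2}; common: ∅.
  x = 7: f ≡ 0 at y ∈ {3, 5}; g ≡ 0 at y ∈ {10}; common: ∅.
  x = 8: f ≡ 0 at y ∈ ∅; g ≡ 0 at y ∈ {5}; common: ∅.
  x = 9: f ≡ 0 at y ∈ {9, 10}; g ≡ 0 at y ∈ {9}; common: {9}.
  x = 10: f ≡ 0 at y ∈ {2, 6}; g ≡ 0 at y ∈ {0}; common: ∅.
Collecting: common zeros = {(0, 0), (9, 9)}, so the count is 2.
Comparison with the Bézout bound: 2 ≤ 4 = deg(f)·deg(g), as expected for curves with no common component (the affine F_11-count falls short of the bound because intersections may lie at infinity, over extension fields, or carry multiplicity).


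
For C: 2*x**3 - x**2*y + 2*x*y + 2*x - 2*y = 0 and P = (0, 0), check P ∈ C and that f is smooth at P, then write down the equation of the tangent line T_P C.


Tangent line at P: 2*x - 2*y = 0.

Step 1: f(0, 0) = 0, so P lies on C.
Step 2: partial derivatives
  f_x(x, y) = 6*x**2 - 2*x*y + 2*y + 2, f_y(x, y) = -x**2 + 2*x - 2.
  f_x(P) = 2, f_y(P) = -2 (gradient nonzero, so P is smooth).
Step 3: tangent line at P: 2·(x − 0) + -2·(y − 0) = 0.
Expanding: 2*x - 2*y = 0.


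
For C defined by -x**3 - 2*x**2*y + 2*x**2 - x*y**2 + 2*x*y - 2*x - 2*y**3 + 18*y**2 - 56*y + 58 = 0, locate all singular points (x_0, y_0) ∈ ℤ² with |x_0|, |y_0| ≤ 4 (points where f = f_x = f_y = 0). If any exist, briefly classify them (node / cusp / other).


Singular points: {(-1, 3)}; classification: node.

Compute partial derivatives:
  f_x = -3*x**2 - 4*x*y + 4*x - y**2 + 2*y - 2.
  f_y = -2*x**2 - 2*x*y + 2*x - 6*y**2 + 36*y - 56.
Scan x_0 ∈ {−4, ..., 4}. For each x_0, f_y(x_0, y) is a polynomial in y; find its integer roots y ∈ {−4, ..., 4}, then test f_x and f at those candidates.
  x = -4: f_y(-4, y) = -6*y**2 + 44*y - 96; no integer root y with |y| ≤ 4.
  x = -3: f_y(-3, y) = -6*y**2 + 42*y - 80; no integer root y with |y| ≤ 4.
  x = -2: f_y(-2, y) = -6*y**2 + 40*y - 68; no integer root y with |y| ≤ 4.
  x = -1: f_y(-1, y) = -6*y**2 + 38*y - 60; vanishes at y ∈ {3}. (-1, 3): f_x = 0, f = 0 — SINGULAR.
  x = 0: f_y(0, y) = -6*y**2 + 36*y - 56; no integer root y with |y| ≤ 4.
  x = 1: f_y(1, y) = -6*y**2 + 34*y - 56; no integer root y with |y| ≤ 4.
  x = 2: f_y(2, y) = -6*y**2 + 32*y - 60; no integer root y with |y| ≤ 4.
  x = 3: f_y(3, y) = -6*y**2 + 30*y - 68; no integer root y with |y| ≤ 4.
  x = 4: f_y(4, y) = -6*y**2 + 28*y - 80; no integer root y with |y| ≤ 4.
Only singular point on the grid: (-1, 3).
Classify: substitute x = -1 + u, y = 3 + v and expand: f = -u**3 - 2*u**2*v - u**2 - u*v**2 - 2*v**3 + v**2.
No constant or linear terms (consistent with a singular point). Quadratic part: -u**2 + v**2. Cubic part: -u**3 - 2*u**2*v - u*v**2 - 2*v**3.
The quadratic part v**2 - u**2 = (v − u)(v + u) splits into two distinct linear factors, so there are two distinct tangent lines y − 3 = ±(x − -1) — this is a node (ordinary double point).
Classification: node.


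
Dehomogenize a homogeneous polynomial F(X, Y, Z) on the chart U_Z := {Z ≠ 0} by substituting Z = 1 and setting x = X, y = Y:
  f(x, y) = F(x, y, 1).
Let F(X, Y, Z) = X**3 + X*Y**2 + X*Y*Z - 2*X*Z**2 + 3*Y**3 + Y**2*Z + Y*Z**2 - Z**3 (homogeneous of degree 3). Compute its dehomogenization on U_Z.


f(x, y) = x**3 + x*y**2 + x*y - 2*x + 3*y**3 + y**2 + y - 1

On U_Z we set Z = 1. Each monomial c·X^i·Y^j·Z^k in F becomes c·x^i·y^j·1^k = c·x^i·y^j.
Substituting Z = 1: F(X, Y, 1) = x**3 + x*y**2 + x*y - 2*x + 3*y**3 + y**2 + y - 1.
Note: deg(f) ≤ deg(F) = 3; strict inequality happens when F is divisible by Z (lost terms).


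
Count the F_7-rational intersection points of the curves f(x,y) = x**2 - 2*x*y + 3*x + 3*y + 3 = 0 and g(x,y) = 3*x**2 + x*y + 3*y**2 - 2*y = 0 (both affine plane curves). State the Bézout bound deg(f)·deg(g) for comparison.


Common zeros: ∅; count = 0; Bézout bound = 4.

deg(f) = 2, deg(g) = 2, so Bézout bound = 4.
Scan x ∈ F_7. For each x, list the y ∈ F_7 with f(x, y) ≡ 0 and those with g(x, y) ≡ 0 (mod 7); the common zeros in that column are the intersection.
  x = 0: f ≡ 0 at y ∈ {6}; g ≡ 0 at y ∈ {0, 3}; common: ∅.
  x = 1: f ≡ 0 at y ∈ {0}; g ≡ 0 at y ∈ {6}; common: ∅.
  x = 2: f ≡ 0 at y ∈ {6}; g ≡ 0 at y ∈ ∅; common: ∅.
  x = 3: f ≡ 0 at y ∈ {0}; g ≡ 0 at y ∈ ∅; common: ∅.
  x = 4: f ≡ 0 at y ∈ {2}; g ≡ 0 at y ∈ {5, 6}; common: ∅.
  x = 5: f ≡ 0 at y ∈ ∅; g ≡ 0 at y ∈ ∅; common: ∅.
  x = 6: f ≡ 0 at y ∈ {4}; g ≡ 0 at y ∈ {3, 5}; common: ∅.
Collecting: common zeros = ∅, so the count is 0.
Comparison with the Bézout bound: 0 ≤ 4 = deg(f)·deg(g), as expected for curves with no common component (the affine F_7-count falls short of the bound because intersections may lie at infinity, over extension fields, or carry multiplicity).


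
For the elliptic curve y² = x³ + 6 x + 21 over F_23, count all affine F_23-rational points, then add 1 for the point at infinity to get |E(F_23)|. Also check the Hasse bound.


Affine points = {(2, 8), (2, 15), (8, 11), (8, 12), (10, 0), (12, 2), (12, 21), (15, 6), (15, 17), (16, 2), (16, 21), (18, 2), (18, 21), (19, 5), (19, 18), (21, 1), (21, 22)}; affine count = 17; |E(F_23)| = 18.

Discriminant check: Δ ∝ 4a³ + 27b² = 4·6³ + 27·21² = 4·216 + 27·441 ≡ 6 (mod 23). Nonzero ⇒ E is nonsingular.
For each x ∈ F_23, compute rhs = x³ + 6·x + 21 mod 23, then count y ∈ F_23 with y² ≡ rhs.
  x = 0: rhs = 21, matching y values: none (0 points).
  x = 1: rhs = 5, matching y values: none (0 points).
  x = 2: rhs = 18, matching y values: 8, 15 (2 points).
  x = 3: rhs = 20, matching y values: none (0 points).
  x = 4: rhs = 17, matching y values: none (0 points).
  x = 5: rhs = 15, matching y values: none (0 points).
  x = 6: rhs = 20, matching y values: none (0 points).
  x = 7: rhs = 15, matching y values: none (0 points).
  x = 8: rhs = 6, matching y values: 11, 12 (2 points).
  x = 9: rhs = 22, matching y values: none (0 points).
  x = 10: rhs = 0, matching y values: 0 (1 points).
  x = 11: rhs = 15, matching y values: none (0 points).
  x = 12: rhs = 4, matching y values: 2, 21 (2 points).
  x = 13: rhs = 19, matching y values: none (0 points).
  x = 14: rhs = 20, matching y values: none (0 points).
  x = 15: rhs = 13, matching y values: 6, 17 (2 points).
  x = 16: rhs = 4, matching y values: 2, 21 (2 points).
  x = 17: rhs = 22, matching y values: none (0 points).
  x = 18: rhs = 4, matching y values: 2, 21 (2 points).
  x = 19: rhs = 2, matching y values: 5, 18 (2 points).
  x = 20: rhs = 22, matching y values: none (0 points).
  x = 21: rhs = 1, matching y values: 1, 22 (2 points).
  x = 22: rhs = 14, matching y values: none (0 points).
Total affine count: 17.
Full point count |E(F_23)| = 17 + 1 = 18.
Hasse bound: |18 − (23+1)| = |-6| = 6 ≤ 2√23 ≈ 9.5917 ✓.


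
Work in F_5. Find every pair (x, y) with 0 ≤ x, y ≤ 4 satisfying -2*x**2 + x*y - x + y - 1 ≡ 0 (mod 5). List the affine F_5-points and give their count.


Affine F_5-points: {(0, 1), (1, 2), (2, 2), (3, 3)}; count = 4.

For each of the 25 pairs (x, y) ∈ F_5², evaluate f(x, y) mod 5. Record the zeros.
  x = 0: [0↦4, 1↦0, 2↦1, 3↦2, 4↦3]  zeros at y ∈ {1}
  x = 1: [0↦1, 1↦3, 2↦0, 3↦2, 4↦4]  zeros at y ∈ {2}
  x = 2: [0↦4, 1↦2, 2↦0, 3↦3, 4↦1]  zeros at y ∈ {2}
  x = 3: [0↦3, 1↦2, 2↦1, 3↦0, 4↦4]  zeros at y ∈ {3}
  x = 4: [0↦3, 1↦3, 2↦3, 3↦3, 4↦3]  zeros at y ∈ ∅
Collecting zeros: affine points = {(0, 1), (1, 2), (2, 2), (3, 3)}.
Total count |C(F_5)_aff| = 4.


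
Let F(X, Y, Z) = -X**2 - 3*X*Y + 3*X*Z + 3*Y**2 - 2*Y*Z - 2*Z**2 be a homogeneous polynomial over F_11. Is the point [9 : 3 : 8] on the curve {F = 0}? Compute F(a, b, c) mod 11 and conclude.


F(9,3,8) ≡ 4 (mod 11); P is NOT on the curve.

Evaluate F(9, 3, 8) term-by-term (mod 11).
  -X**2 ↦ -1·81·1·1 = -81
  -3*X*Y ↦ -3·9·3·1 = -81
  3*X*Z ↦ 3·9·1·8 = 216
  3*Y**2 ↦ 3·1·9·1 = 27
  -2*Y*Z ↦ -2·1·3·8 = -48
  -2*Z**2 ↦ -2·1·1·64 = -128
Sum: F(9, 3, 8) = (-81) + (-81) + (216) + (27) + (-48) + (-128) = -95.
Reducing mod 11: -95 ≡ 4 (mod 11).
Since F(a, b, c) ≡ 4 ≠ 0 (mod 11), P does NOT lie on the curve.


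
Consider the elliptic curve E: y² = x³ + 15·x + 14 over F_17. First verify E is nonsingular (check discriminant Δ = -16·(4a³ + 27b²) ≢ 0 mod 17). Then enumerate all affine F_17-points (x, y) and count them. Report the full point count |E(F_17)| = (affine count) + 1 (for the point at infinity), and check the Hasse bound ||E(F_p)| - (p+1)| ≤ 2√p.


Affine points = {(1, 8), (1, 9), (2, 1), (2, 16), (3, 1), (3, 16), (4, 6), (4, 11), (8, 0), (10, 5), (10, 12), (12, 1), (12, 16), (13, 3), (13, 14), (16, 7), (16, 10)}; affine count = 17; |E(F_17)| = 18.

Discriminant check: Δ ∝ 4a³ + 27b² = 4·15³ + 27·14² = 4·3375 + 27·196 ≡ 7 (mod 17). Nonzero ⇒ E is nonsingular.
For each x ∈ F_17, compute rhs = x³ + 15·x + 14 mod 17, then count y ∈ F_17 with y² ≡ rhs.
  x = 0: rhs = 14, matching y values: none (0 points).
  x = 1: rhs = 13, matching y values: 8, 9 (2 points).
  x = 2: rhs = 1, matching y values: 1, 16 (2 points).
  x = 3: rhs = 1, matching y values: 1, 16 (2 points).
  x = 4: rhs = 2, matching y values: 6, 11 (2 points).
  x = 5: rhs = 10, matching y values: none (0 points).
  x = 6: rhs = 14, matching y values: none (0 points).
  x = 7: rhs = 3, matching y values: none (0 points).
  x = 8: rhs = 0, matching y values: 0 (1 points).
  x = 9: rhs = 11, matching y values: none (0 points).
  x = 10: rhs = 8, matching y values: 5, 12 (2 points).
  x = 11: rhs = 14, matching y values: none (0 points).
  x = 12: rhs = 1, matching y values: 1, 16 (2 points).
  x = 13: rhs = 9, matching y values: 3, 14 (2 points).
  x = 14: rhs = 10, matching y values: none (0 points).
  x = 15: rhs = 10, matching y values: none (0 points).
  x = 16: rhs = 15, matching y values: 7, 10 (2 points).
Total affine count: 17.
Full point count |E(F_17)| = 17 + 1 = 18.
Hasse bound: |18 − (17+1)| = |0| = 0 ≤ 2√17 ≈ 8.2462 ✓.


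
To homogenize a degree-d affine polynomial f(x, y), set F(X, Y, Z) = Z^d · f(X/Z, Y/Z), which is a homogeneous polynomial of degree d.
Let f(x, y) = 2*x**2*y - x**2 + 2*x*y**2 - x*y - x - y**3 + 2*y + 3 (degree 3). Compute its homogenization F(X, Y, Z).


F(X, Y, Z) = 2*X**2*Y - X**2*Z + 2*X*Y**2 - X*Y*Z - X*Z**2 - Y**3 + 2*Y*Z**2 + 3*Z**3

deg(f) = 3.
Substitute x = X/Z, y = Y/Z into f, then multiply by Z^3.
  monomial 2·x^2·y^1 ↦ 2·X^2·Y^1·Z^0.
  monomial -1·x^2·y^0 ↦ -1·X^2·Y^0·Z^1.
  monomial 2·x^1·y^2 ↦ 2·X^1·Y^2·Z^0.
  monomial -1·x^1·y^1 ↦ -1·X^1·Y^1·Z^1.
  monomial -1·x^1·y^0 ↦ -1·X^1·Y^0·Z^2.
  monomial -1·x^0·y^3 ↦ -1·X^0·Y^3·Z^0.
  monomial 2·x^0·y^1 ↦ 2·X^0·Y^1·Z^2.
  monomial 3·x^0·y^0 ↦ 3·X^0·Y^0·Z^3.
Collecting: F(X, Y, Z) = 2*X**2*Y - X**2*Z + 2*X*Y**2 - X*Y*Z - X*Z**2 - Y**3 + 2*Y*Z**2 + 3*Z**3.


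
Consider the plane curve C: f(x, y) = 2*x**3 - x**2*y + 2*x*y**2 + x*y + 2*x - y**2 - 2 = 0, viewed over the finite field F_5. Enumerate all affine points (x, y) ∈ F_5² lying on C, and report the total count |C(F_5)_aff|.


Affine F_5-points: {(3, 3)}; count = 1.

For each of the 25 pairs (x, y) ∈ F_5², evaluate f(x, y) mod 5. Record the zeros.
  x = 0: [0↦3, 1↦2, 2↦4, 3↦4, 4↦2]  zeros at y ∈ ∅
  x = 1: [0↦2, 1↦3, 2↦1, 3↦1, 4↦3]  zeros at y ∈ ∅
  x = 2: [0↦3, 1↦4, 2↦1, 3↦4, 4↦3]  zeros at y ∈ ∅
  x = 3: [0↦3, 1↦2, 2↦1, 3↦0, 4↦4]  zeros at y ∈ {3}
  x = 4: [0↦4, 1↦4, 2↦3, 3↦1, 4↦3]  zeros at y ∈ ∅
Collecting zeros: affine points = {(3, 3)}.
Total count |C(F_5)_aff| = 1.


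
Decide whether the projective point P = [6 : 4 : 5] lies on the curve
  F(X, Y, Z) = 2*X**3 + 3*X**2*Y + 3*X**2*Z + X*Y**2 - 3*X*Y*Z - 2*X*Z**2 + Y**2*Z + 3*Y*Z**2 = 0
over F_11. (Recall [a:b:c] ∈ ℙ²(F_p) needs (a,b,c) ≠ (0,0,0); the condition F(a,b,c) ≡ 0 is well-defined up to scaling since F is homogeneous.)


F(6,4,5) ≡ 10 (mod 11); P is NOT on the curve.

Evaluate F(6, 4, 5) term-by-term (mod 11).
  2*X**3 ↦ 2·216·1·1 = 432
  3*X**2*Y ↦ 3·36·4·1 = 432
  3*X**2*Z ↦ 3·36·1·5 = 540
  X*Y**2 ↦ 1·6·16·1 = 96
  -3*X*Y*Z ↦ -3·6·4·5 = -360
  -2*X*Z**2 ↦ -2·6·1·25 = -300
  Y**2*Z ↦ 1·1·16·5 = 80
  3*Y*Z**2 ↦ 3·1·4·25 = 300
Sum: F(6, 4, 5) = (432) + (432) + (540) + (96) + (-360) + (-300) + (80) + (300) = 1220.
Reducing mod 11: 1220 ≡ 10 (mod 11).
Since F(a, b, c) ≡ 10 ≠ 0 (mod 11), P does NOT lie on the curve.


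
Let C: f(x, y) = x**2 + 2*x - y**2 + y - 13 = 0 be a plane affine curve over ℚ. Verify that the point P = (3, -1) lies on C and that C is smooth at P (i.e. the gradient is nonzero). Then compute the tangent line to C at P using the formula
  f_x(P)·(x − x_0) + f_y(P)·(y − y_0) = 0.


Tangent line at P: 8*x + 3*y - 21 = 0.

Step 1: f(3, -1) = 0, so P lies on C.
Step 2: partial derivatives
  f_x(x, y) = 2*x + 2, f_y(x, y) = 1 - 2*y.
  f_x(P) = 8, f_y(P) = 3 (gradient nonzero, so P is smooth).
Step 3: tangent line at P: 8·(x − 3) + 3·(y − -1) = 0.
Expanding: 8*x + 3*y - 21 = 0.


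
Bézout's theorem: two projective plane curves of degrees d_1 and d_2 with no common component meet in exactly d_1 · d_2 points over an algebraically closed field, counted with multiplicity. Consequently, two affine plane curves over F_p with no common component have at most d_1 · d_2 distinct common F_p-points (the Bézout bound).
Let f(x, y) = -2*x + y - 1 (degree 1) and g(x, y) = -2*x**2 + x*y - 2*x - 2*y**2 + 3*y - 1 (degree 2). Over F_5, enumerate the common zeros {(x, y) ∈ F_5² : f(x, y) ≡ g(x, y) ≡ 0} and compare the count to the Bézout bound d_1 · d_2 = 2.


Common zeros: {(0, 1), (4, 4)}; count = 2; Bézout bound = 2.

deg(f) = 1, deg(g) = 2, so Bézout bound = 2.
Scan x ∈ F_5. For each x, list the y ∈ F_5 with f(x, y) ≡ 0 and those with g(x, y) ≡ 0 (mod 5); the common zeros in that column are the intersection.
  x = 0: f ≡ 0 at y ∈ {1}; g ≡ 0 at y ∈ {1, 3}; common: {1}.
  x = 1: f ≡ 0 at y ∈ {3}; g ≡ 0 at y ∈ {0, 2}; common: ∅.
  x = 2: f ≡ 0 at y ∈ {0}; g ≡ 0 at y ∈ {1, 4}; common: ∅.
  x = 3: f ≡ 0 at y ∈ {2}; g ≡ 0 at y ∈ {0, 3}; common: ∅.
  x = 4: f ≡ 0 at y ∈ {4}; g ≡ 0 at y ∈ {2, 4}; common: {4}.
Collecting: common zeros = {(0, 1), (4, 4)}, so the count is 2.
Comparison with the Bézout bound: 2 ≤ 2 = deg(f)·deg(g), as expected for curves with no common component (the bound is attained).


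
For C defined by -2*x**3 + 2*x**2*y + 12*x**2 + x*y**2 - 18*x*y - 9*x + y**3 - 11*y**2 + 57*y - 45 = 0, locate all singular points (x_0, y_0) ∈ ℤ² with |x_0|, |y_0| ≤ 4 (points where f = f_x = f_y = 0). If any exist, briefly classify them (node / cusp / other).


Singular points: {(3, 3)}; classification: cusp.

Compute partial derivatives:
  f_x = -6*x**2 + 4*x*y + 24*x + y**2 - 18*y - 9.
  f_y = 2*x**2 + 2*x*y - 18*x + 3*y**2 - 22*y + 57.
Scan x_0 ∈ {−4, ..., 4}. For each x_0, f_y(x_0, y) is a polynomial in y; find its integer roots y ∈ {−4, ..., 4}, then test f_x and f at those candidates.
  x = -4: f_y(-4, y) = 3*y**2 - 30*y + 161; no integer root y with |y| ≤ 4.
  x = -3: f_y(-3, y) = 3*y**2 - 28*y + 129; no integer root y with |y| ≤ 4.
  x = -2: f_y(-2, y) = 3*y**2 - 26*y + 101; no integer root y with |y| ≤ 4.
  x = -1: f_y(-1, y) = 3*y**2 - 24*y + 77; no integer root y with |y| ≤ 4.
  x = 0: f_y(0, y) = 3*y**2 - 22*y + 57; no integer root y with |y| ≤ 4.
  x = 1: f_y(1, y) = 3*y**2 - 20*y + 41; no integer root y with |y| ≤ 4.
  x = 2: f_y(2, y) = 3*y**2 - 18*y + 29; no integer root y with |y| ≤ 4.
  x = 3: f_y(3, y) = 3*y**2 - 16*y + 21; vanishes at y ∈ {3}. (3, 3): f_x = 0, f = 0 — SINGULAR.
  x = 4: f_y(4, y) = 3*y**2 - 14*y + 17; no integer root y with |y| ≤ 4.
Only singular point on the grid: (3, 3).
Classify: substitute x = 3 + u, y = 3 + v and expand: f = -2*u**3 + 2*u**2*v + u*v**2 + v**3 + v**2.
No constant or linear terms (consistent with a singular point). Quadratic part: v**2. Cubic part: -2*u**3 + 2*u**2*v + u*v**2 + v**3.
The quadratic part v**2 is a perfect square, so there is a single (double) tangent line v = 0, i.e. y = 3. Restricting the cubic part to that line (v = 0) leaves -2*u**3 ≠ 0, so f is not divisible by v and the branch is v² ≈ 2*u**3 to lowest order — this is a cusp.
Classification: cusp.


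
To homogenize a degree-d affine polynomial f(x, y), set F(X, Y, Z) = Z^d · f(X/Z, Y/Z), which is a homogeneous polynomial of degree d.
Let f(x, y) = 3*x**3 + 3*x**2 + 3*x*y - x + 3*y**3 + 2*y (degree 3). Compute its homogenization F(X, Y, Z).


F(X, Y, Z) = 3*X**3 + 3*X**2*Z + 3*X*Y*Z - X*Z**2 + 3*Y**3 + 2*Y*Z**2

deg(f) = 3.
Substitute x = X/Z, y = Y/Z into f, then multiply by Z^3.
  monomial 3·x^3·y^0 ↦ 3·X^3·Y^0·Z^0.
  monomial 3·x^2·y^0 ↦ 3·X^2·Y^0·Z^1.
  monomial 3·x^1·y^1 ↦ 3·X^1·Y^1·Z^1.
  monomial -1·x^1·y^0 ↦ -1·X^1·Y^0·Z^2.
  monomial 3·x^0·y^3 ↦ 3·X^0·Y^3·Z^0.
  monomial 2·x^0·y^1 ↦ 2·X^0·Y^1·Z^2.
Collecting: F(X, Y, Z) = 3*X**3 + 3*X**2*Z + 3*X*Y*Z - X*Z**2 + 3*Y**3 + 2*Y*Z**2.


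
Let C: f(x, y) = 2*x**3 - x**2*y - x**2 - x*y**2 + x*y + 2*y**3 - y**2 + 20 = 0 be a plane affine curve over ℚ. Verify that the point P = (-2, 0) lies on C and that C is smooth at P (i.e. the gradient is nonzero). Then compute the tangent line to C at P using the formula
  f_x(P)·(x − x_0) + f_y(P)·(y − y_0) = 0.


Tangent line at P: 28*x - 6*y + 56 = 0.

Step 1: f(-2, 0) = 0, so P lies on C.
Step 2: partial derivatives
  f_x(x, y) = 6*x**2 - 2*x*y - 2*x - y**2 + y, f_y(x, y) = -x**2 - 2*x*y + x + 6*y**2 - 2*y.
  f_x(P) = 28, f_y(P) = -6 (gradient nonzero, so P is smooth).
Step 3: tangent line at P: 28·(x − -2) + -6·(y − 0) = 0.
Expanding: 28*x - 6*y + 56 = 0.


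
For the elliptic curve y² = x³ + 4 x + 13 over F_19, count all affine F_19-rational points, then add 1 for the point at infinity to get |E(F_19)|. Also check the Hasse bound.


Affine points = {(4, 6), (4, 13), (5, 5), (5, 14), (6, 5), (6, 14), (7, 2), (7, 17), (8, 5), (8, 14), (11, 1), (11, 18), (13, 1), (13, 18), (14, 1), (14, 18), (15, 3), (15, 16), (17, 4), (17, 15)}; affine count = 20; |E(F_19)| = 21.

Discriminant check: Δ ∝ 4a³ + 27b² = 4·4³ + 27·13² = 4·64 + 27·169 ≡ 12 (mod 19). Nonzero ⇒ E is nonsingular.
For each x ∈ F_19, compute rhs = x³ + 4·x + 13 mod 19, then count y ∈ F_19 with y² ≡ rhs.
  x = 0: rhs = 13, matching y values: none (0 points).
  x = 1: rhs = 18, matching y values: none (0 points).
  x = 2: rhs = 10, matching y values: none (0 points).
  x = 3: rhs = 14, matching y values: none (0 points).
  x = 4: rhs = 17, matching y values: 6, 13 (2 points).
  x = 5: rhs = 6, matching y values: 5, 14 (2 points).
  x = 6: rhs = 6, matching y values: 5, 14 (2 points).
  x = 7: rhs = 4, matching y values: 2, 17 (2 points).
  x = 8: rhs = 6, matching y values: 5, 14 (2 points).
  x = 9: rhs = 18, matching y values: none (0 points).
  x = 10: rhs = 8, matching y values: none (0 points).
  x = 11: rhs = 1, matching y values: 1, 18 (2 points).
  x = 12: rhs = 3, matching y values: none (0 points).
  x = 13: rhs = 1, matching y values: 1, 18 (2 points).
  x = 14: rhs = 1, matching y values: 1, 18 (2 points).
  x = 15: rhs = 9, matching y values: 3, 16 (2 points).
  x = 16: rhs = 12, matching y values: none (0 points).
  x = 17: rhs = 16, matching y values: 4, 15 (2 points).
  x = 18: rhs = 8, matching y values: none (0 points).
Total affine count: 20.
Full point count |E(F_19)| = 20 + 1 = 21.
Hasse bound: |21 − (19+1)| = |1| = 1 ≤ 2√19 ≈ 8.7178 ✓.


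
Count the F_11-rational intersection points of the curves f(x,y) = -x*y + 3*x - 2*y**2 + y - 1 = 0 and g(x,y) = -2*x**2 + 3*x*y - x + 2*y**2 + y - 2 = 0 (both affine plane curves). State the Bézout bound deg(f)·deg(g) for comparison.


Common zeros: {(7, 2)}; count = 1; Bézout bound = 4.

deg(f) = 2, deg(g) = 2, so Bézout bound = 4.
Scan x ∈ F_11. For each x, list the y ∈ F_11 with f(x, y) ≡ 0 and those with g(x, y) ≡ 0 (mod 11); the common zeros in that column are the intersection.
  x = 0: f ≡ 0 at y ∈ {8, 9}; g ≡ 0 at y ∈ ∅; common: ∅.
  x = 1: f ≡ 0 at y ∈ {1, 10}; g ≡ 0 at y ∈ {2, 7}; common: ∅.
  x = 2: f ≡ 0 at y ∈ ∅; g ≡ 0 at y ∈ ∅; common: ∅.
  x = 3: f ≡ 0 at y ∈ ∅; g ≡ 0 at y ∈ {1, 5}; common: ∅.
  x = 4: f ≡ 0 at y ∈ {0, 4}; g ≡ 0 at y ∈ {5}; common: ∅.
  x = 5: f ≡ 0 at y ∈ ∅; g ≡ 0 at y ∈ ∅; common: ∅.
  x = 6: f ≡ 0 at y ∈ ∅; g ≡ 0 at y ∈ {9}; common: ∅.
  x = 7: f ≡ 0 at y ∈ {2, 6}; g ≡ 0 at y ∈ {2, 9}; common: {2}.
  x = 8: f ≡ 0 at y ∈ ∅; g ≡ 0 at y ∈ ∅; common: ∅.
  x = 9: f ≡ 0 at y ∈ ∅; g ≡ 0 at y ∈ {1, 7}; common: ∅.
  x = 10: f ≡ 0 at y ∈ {5, 7}; g ≡ 0 at y ∈ ∅; common: ∅.
Collecting: common zeros = {(7, 2)}, so the count is 1.
Comparison with the Bézout bound: 1 ≤ 4 = deg(f)·deg(g), as expected for curves with no common component (the affine F_11-count falls short of the bound because intersections may lie at infinity, over extension fields, or carry multiplicity).


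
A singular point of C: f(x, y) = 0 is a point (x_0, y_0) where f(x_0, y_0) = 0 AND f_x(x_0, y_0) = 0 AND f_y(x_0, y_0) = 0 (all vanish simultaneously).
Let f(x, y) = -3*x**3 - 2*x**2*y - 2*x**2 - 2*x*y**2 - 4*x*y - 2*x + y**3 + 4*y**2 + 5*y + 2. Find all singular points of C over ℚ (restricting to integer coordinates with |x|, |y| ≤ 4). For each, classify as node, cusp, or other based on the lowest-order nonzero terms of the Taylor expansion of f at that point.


Singular points: {(0, -1)}; classification: cusp.

Compute partial derivatives:
  f_x = -9*x**2 - 4*x*y - 4*x - 2*y**2 - 4*y - 2.
  f_y = -2*x**2 - 4*x*y - 4*x + 3*y**2 + 8*y + 5.
Scan x_0 ∈ {−4, ..., 4}. For each x_0, f_y(x_0, y) is a polynomial in y; find its integer roots y ∈ {−4, ..., 4}, then test f_x and f at those candidates.
  x = -4: f_y(-4, y) = 3*y**2 + 24*y - 11; no integer root y with |y| ≤ 4.
  x = -3: f_y(-3, y) = 3*y**2 + 20*y - 1; no integer root y with |y| ≤ 4.
  x = -2: f_y(-2, y) = 3*y**2 + 16*y + 5; no integer root y with |y| ≤ 4.
  x = -1: f_y(-1, y) = 3*y**2 + 12*y + 7; no integer root y with |y| ≤ 4.
  x = 0: f_y(0, y) = 3*y**2 + 8*y + 5; vanishes at y ∈ {-1}. (0, -1): f_x = 0, f = 0 — SINGULAR.
  x = 1: f_y(1, y) = 3*y**2 + 4*y - 1; no integer root y with |y| ≤ 4.
  x = 2: f_y(2, y) = 3*y**2 - 11; no integer root y with |y| ≤ 4.
  x = 3: f_y(3, y) = 3*y**2 - 4*y - 25; no integer root y with |y| ≤ 4.
  x = 4: f_y(4, y) = 3*y**2 - 8*y - 43; no integer root y with |y| ≤ 4.
Only singular point on the grid: (0, -1).
Classify: substitute x = 0 + u, y = -1 + v and expand: f = -3*u**3 - 2*u**2*v - 2*u*v**2 + v**3 + v**2.
No constant or linear terms (consistent with a singular point). Quadratic part: v**2. Cubic part: -3*u**3 - 2*u**2*v - 2*u*v**2 + v**3.
The quadratic part v**2 is a perfect square, so there is a single (double) tangent line v = 0, i.e. y = -1. Restricting the cubic part to that line (v = 0) leaves -3*u**3 ≠ 0, so f is not divisible by v and the branch is v² ≈ 3*u**3 to lowest order — this is a cusp.
Classification: cusp.


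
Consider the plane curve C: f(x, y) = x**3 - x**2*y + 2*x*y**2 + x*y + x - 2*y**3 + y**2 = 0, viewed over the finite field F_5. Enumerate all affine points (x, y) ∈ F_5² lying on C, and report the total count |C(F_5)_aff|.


Affine F_5-points: {(0, 0), (0, 3), (1, 3), (2, 0), (2, 2), (2, 3), (3, 0), (3, 2), (3, 4)}; count = 9.

For each of the 25 pairs (x, y) ∈ F_5², evaluate f(x, y) mod 5. Record the zeros.
  x = 0: [0↦0, 1↦4, 2↦3, 3↦0, 4↦3]  zeros at y ∈ {0, 3}
  x = 1: [0↦2, 1↦3, 2↦3, 3↦0, 4↦2]  zeros at y ∈ {3}
  x = 2: [0↦0, 1↦1, 2↦0, 3↦0, 4↦4]  zeros at y ∈ {0, 2, 3}
  x = 3: [0↦0, 1↦4, 2↦0, 3↦1, 4↦0]  zeros at y ∈ {0, 2, 4}
  x = 4: [0↦3, 1↦3, 2↦4, 3↦4, 4↦1]  zeros at y ∈ ∅
Collecting zeros: affine points = {(0, 0), (0, 3), (1, 3), (2, 0), (2, 2), (2, 3), (3, 0), (3, 2), (3, 4)}.
Total count |C(F_5)_aff| = 9.


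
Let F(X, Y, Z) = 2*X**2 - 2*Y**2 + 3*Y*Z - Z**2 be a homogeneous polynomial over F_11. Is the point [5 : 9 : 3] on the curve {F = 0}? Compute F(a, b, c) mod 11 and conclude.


F(5,9,3) ≡ 4 (mod 11); P is NOT on the curve.

Evaluate F(5, 9, 3) term-by-term (mod 11).
  2*X**2 ↦ 2·25·1·1 = 50
  -2*Y**2 ↦ -2·1·81·1 = -162
  3*Y*Z ↦ 3·1·9·3 = 81
  -Z**2 ↦ -1·1·1·9 = -9
Sum: F(5, 9, 3) = (50) + (-162) + (81) + (-9) = -40.
Reducing mod 11: -40 ≡ 4 (mod 11).
Since F(a, b, c) ≡ 4 ≠ 0 (mod 11), P does NOT lie on the curve.


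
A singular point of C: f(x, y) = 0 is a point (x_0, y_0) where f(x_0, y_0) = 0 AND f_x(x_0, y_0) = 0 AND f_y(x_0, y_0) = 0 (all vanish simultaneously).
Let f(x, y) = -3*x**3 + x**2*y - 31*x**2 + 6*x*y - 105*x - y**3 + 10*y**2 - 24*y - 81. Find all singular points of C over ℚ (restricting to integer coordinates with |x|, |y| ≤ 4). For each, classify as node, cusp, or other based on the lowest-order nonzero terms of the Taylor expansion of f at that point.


Singular points: {(-3, 3)}; classification: node.

Compute partial derivatives:
  f_x = -9*x**2 + 2*x*y - 62*x + 6*y - 105.
  f_y = x**2 + 6*x - 3*y**2 + 20*y - 24.
Scan x_0 ∈ {−4, ..., 4}. For each x_0, f_y(x_0, y) is a polynomial in y; find its integer roots y ∈ {−4, ..., 4}, then test f_x and f at those candidates.
  x = -4: f_y(-4, y) = -3*y**2 + 20*y - 32; vanishes at y ∈ {4}. (-4, 4): f_x = -9 ≠ 0.
  x = -3: f_y(-3, y) = -3*y**2 + 20*y - 33; vanishes at y ∈ {3}. (-3, 3): f_x = 0, f = 0 — SINGULAR.
  x = -2: f_y(-2, y) = -3*y**2 + 20*y - 32; vanishes at y ∈ {4}. (-2, 4): f_x = -9 ≠ 0.
  x = -1: f_y(-1, y) = -3*y**2 + 20*y - 29; no integer root y with |y| ≤ 4.
  x = 0: f_y(0, y) = -3*y**2 + 20*y - 24; no integer root y with |y| ≤ 4.
  x = 1: f_y(1, y) = -3*y**2 + 20*y - 17; vanishes at y ∈ {1}. (1, 1): f_x = -168 ≠ 0.
  x = 2: f_y(2, y) = -3*y**2 + 20*y - 8; no integer root y with |y| ≤ 4.
  x = 3: f_y(3, y) = -3*y**2 + 20*y + 3; no integer root y with |y| ≤ 4.
  x = 4: f_y(4, y) = -3*y**2 + 20*y + 16; no integer root y with |y| ≤ 4.
Only singular point on the grid: (-3, 3).
Classify: substitute x = -3 + u, y = 3 + v and expand: f = -3*u**3 + u**2*v - u**2 - v**3 + v**2.
No constant or linear terms (consistent with a singular point). Quadratic part: -u**2 + v**2. Cubic part: -3*u**3 + u**2*v - v**3.
The quadratic part v**2 - u**2 = (v − u)(v + u) splits into two distinct linear factors, so there are two distinct tangent lines y − 3 = ±(x − -3) — this is a node (ordinary double point).
Classification: node.


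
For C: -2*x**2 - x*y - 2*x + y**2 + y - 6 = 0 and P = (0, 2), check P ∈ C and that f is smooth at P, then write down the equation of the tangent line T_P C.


Tangent line at P: -4*x + 5*y - 10 = 0.

Step 1: f(0, 2) = 0, so P lies on C.
Step 2: partial derivatives
  f_x(x, y) = -4*x - y - 2, f_y(x, y) = -x + 2*y + 1.
  f_x(P) = -4, f_y(P) = 5 (gradient nonzero, so P is smooth).
Step 3: tangent line at P: -4·(x − 0) + 5·(y − 2) = 0.
Expanding: -4*x + 5*y - 10 = 0.


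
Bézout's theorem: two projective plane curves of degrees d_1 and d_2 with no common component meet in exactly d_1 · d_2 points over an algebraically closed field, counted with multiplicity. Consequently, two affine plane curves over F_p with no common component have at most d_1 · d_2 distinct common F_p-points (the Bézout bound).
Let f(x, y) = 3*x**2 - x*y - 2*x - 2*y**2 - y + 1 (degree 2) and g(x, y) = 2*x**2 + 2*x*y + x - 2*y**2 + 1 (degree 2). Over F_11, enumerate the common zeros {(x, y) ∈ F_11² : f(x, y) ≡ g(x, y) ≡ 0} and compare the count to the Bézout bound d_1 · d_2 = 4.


Common zeros: {(3, 0)}; count = 1; Bézout bound = 4.

deg(f) = 2, deg(g) = 2, so Bézout bound = 4.
Scan x ∈ F_11. For each x, list the y ∈ F_11 with f(x, y) ≡ 0 and those with g(x, y) ≡ 0 (mod 11); the common zeros in that column are the intersection.
  x = 0: f ≡ 0 at y ∈ {6, 10}; g ≡ 0 at y ∈ ∅; common: ∅.
  x = 1: f ≡ 0 at y ∈ {3, 7}; g ≡ 0 at y ∈ {2, 10}; common: ∅.
  x = 2: f ≡ 0 at y ∈ {7, 8}; g ≡ 0 at y ∈ {0, 2}; common: ∅.
  x = 3: f ≡ 0 at y ∈ {0, 9}; g ≡ 0 at y ∈ {0, 3}; common: {0}.
  x = 4: f ≡ 0 at y ∈ {4, 10}; g ≡ 0 at y ∈ ∅; common: ∅.
  x = 5: f ≡ 0 at y ∈ {0, 8}; g ≡ 0 at y ∈ {6, 10}; common: ∅.
  x = 6: f ≡ 0 at y ∈ {1}; g ≡ 0 at y ∈ ∅; common: ∅.
  x = 7: f ≡ 0 at y ∈ {2, 5}; g ≡ 0 at y ∈ ∅; common: ∅.
  x = 8: f ≡ 0 at y ∈ {3, 9}; g ≡ 0 at y ∈ ∅; common: ∅.
  x = 9: f ≡ 0 at y ∈ {2, 4}; g ≡ 0 at y ∈ ∅; common: ∅.
  x = 10: f ≡ 0 at y ∈ {5, 6}; g ≡ 0 at y ∈ {3, 7}; common: ∅.
Collecting: common zeros = {(3, 0)}, so the count is 1.
Comparison with the Bézout bound: 1 ≤ 4 = deg(f)·deg(g), as expected for curves with no common component (the affine F_11-count falls short of the bound because intersections may lie at infinity, over extension fields, or carry multiplicity).
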